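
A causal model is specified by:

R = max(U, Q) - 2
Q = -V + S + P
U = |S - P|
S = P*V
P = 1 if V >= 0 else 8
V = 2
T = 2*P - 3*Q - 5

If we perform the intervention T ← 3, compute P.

1

Under do(T=3), the mechanism T = 2*P - 3*Q - 5 is discarded; T is fixed at 3.
P is not downstream of the intervention, so its value is determined by the original equations.
P = 1 if V >= 0 else 8  [with V=2]  = 1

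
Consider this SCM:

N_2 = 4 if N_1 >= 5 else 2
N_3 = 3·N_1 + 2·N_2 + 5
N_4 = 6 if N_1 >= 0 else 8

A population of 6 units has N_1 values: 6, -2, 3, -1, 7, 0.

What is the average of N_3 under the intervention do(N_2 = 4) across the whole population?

do(N_2=4) breaks N_2's dependence on N_1. With N_2=4 fixed, N_3 across the units is 31, 7, 22, 10, 34, 13, mean 19.5.

19.5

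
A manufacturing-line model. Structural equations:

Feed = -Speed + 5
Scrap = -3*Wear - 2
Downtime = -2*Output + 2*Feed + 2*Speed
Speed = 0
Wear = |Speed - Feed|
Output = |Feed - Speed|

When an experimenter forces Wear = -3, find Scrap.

The intervention breaks the incoming arrows to Wear: Wear = |Speed - Feed| no longer applies, and Wear = -3.
Scrap = -3*Wear - 2  [with Wear=-3]  = 7

7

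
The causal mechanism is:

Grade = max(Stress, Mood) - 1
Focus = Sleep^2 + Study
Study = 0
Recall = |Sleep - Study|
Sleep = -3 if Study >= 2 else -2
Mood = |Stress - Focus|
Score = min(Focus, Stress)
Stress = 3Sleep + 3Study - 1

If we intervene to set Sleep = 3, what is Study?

0

Under do(Sleep=3), the mechanism Sleep = -3 if Study >= 2 else -2 is discarded; Sleep is fixed at 3.
Study is not downstream of the intervention, so its value is determined by the original equations.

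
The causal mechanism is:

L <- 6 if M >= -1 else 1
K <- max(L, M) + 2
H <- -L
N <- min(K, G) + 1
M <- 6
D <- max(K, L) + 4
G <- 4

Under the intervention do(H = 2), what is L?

6

Intervening sets H = 2 and removes its equation (H <- -L).
L is not downstream of the intervention, so its value is determined by the original equations.
L = 6 if M >= -1 else 1  [with M=6]  = 6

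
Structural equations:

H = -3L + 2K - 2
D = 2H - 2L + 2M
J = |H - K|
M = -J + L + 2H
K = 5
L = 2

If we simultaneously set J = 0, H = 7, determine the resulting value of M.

16

The joint intervention fixes J = 0, H = 7, removing each variable's own equation.
M = -J + L + 2H  [with J=0, L=2, H=7]  = 16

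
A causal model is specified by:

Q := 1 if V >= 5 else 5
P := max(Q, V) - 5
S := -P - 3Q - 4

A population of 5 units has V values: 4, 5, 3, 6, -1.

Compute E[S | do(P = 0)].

-14.2

The intervention sets P=0 in all 5 units regardless of V. Recomputing S per unit gives -19, -7, -19, -7, -19; average -14.2.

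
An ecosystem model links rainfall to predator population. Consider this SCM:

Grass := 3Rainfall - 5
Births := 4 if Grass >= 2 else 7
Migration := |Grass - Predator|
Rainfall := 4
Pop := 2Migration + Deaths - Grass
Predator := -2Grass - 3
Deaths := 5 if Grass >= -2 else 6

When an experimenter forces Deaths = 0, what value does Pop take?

Under do(Deaths=0), the mechanism Deaths := 5 if Grass >= -2 else 6 is discarded; Deaths is fixed at 0.
Grass = 3Rainfall - 5  [with Rainfall=4]  = 7
Predator = -2Grass - 3  [with Grass=7]  = -17
Migration = |Grass - Predator|  [with Grass=7, Predator=-17]  = 24
Pop = 2Migration + Deaths - Grass  [with Migration=24, Deaths=0, Grass=7]  = 41

41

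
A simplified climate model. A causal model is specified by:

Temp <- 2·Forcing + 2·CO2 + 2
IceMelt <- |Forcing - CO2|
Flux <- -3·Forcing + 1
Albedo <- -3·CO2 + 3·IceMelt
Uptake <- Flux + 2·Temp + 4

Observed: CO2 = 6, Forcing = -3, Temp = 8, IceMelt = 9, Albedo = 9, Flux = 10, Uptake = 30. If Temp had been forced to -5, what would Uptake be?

The intervention breaks the incoming arrows to Temp: Temp <- 2·Forcing + 2·CO2 + 2 no longer applies, and Temp = -5.
Flux = -3·Forcing + 1  [with Forcing=-3]  = 10
Uptake = Flux + 2·Temp + 4  [with Flux=10, Temp=-5]  = 4

4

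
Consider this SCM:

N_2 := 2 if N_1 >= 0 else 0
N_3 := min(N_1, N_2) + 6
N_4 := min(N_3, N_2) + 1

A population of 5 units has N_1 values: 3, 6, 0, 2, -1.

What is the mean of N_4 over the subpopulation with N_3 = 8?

Observing N_3=8 restricts to units where N_3's equation naturally yields 8: N_1 ∈ {3, 6, 2}. In that subpopulation N_4 = 3, 3, 3, mean 3.

3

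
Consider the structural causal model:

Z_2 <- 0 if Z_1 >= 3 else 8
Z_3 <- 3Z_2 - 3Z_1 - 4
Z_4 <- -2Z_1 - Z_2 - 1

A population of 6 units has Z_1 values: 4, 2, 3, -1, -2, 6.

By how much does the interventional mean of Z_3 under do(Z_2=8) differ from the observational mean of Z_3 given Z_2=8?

-7

do(Z_2=8) breaks Z_2's dependence on Z_1. With Z_2=8 fixed, Z_3 across the units is 8, 14, 11, 23, 26, 2, mean 14.
Conditioning on Z_2=8 selects the 3 unit(s) with Z_1 ∈ {2, -1, -2}. Their Z_3 values: 14, 23, 26. Mean = 21.
Difference = 14 − 21 = -7.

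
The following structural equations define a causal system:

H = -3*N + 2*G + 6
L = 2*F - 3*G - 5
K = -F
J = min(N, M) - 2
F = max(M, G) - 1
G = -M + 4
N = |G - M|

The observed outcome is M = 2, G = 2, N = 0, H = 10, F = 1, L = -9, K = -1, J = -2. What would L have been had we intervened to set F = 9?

The intervention breaks the incoming arrows to F: F = max(M, G) - 1 no longer applies, and F = 9.
G = -M + 4  [with M=2]  = 2
L = 2*F - 3*G - 5  [with F=9, G=2]  = 7

7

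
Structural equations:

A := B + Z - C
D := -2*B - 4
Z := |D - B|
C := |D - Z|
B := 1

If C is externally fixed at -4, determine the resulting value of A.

Intervening sets C = -4 and removes its equation (C := |D - Z|).
D = -2*B - 4  [with B=1]  = -6
Z = |D - B|  [with D=-6, B=1]  = 7
A = B + Z - C  [with B=1, Z=7, C=-4]  = 12

12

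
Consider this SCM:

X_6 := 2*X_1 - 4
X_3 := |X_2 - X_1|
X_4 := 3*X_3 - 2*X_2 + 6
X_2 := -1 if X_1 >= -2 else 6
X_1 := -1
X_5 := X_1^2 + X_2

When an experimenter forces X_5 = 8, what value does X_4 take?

8

The intervention breaks the incoming arrows to X_5: X_5 := X_1^2 + X_2 no longer applies, and X_5 = 8.
Since X_4 is not a descendant of the intervened variable, it is unaffected.
X_2 = -1 if X_1 >= -2 else 6  [with X_1=-1]  = -1
X_3 = |X_2 - X_1|  [with X_2=-1, X_1=-1]  = 0
X_4 = 3*X_3 - 2*X_2 + 6  [with X_3=0, X_2=-1]  = 8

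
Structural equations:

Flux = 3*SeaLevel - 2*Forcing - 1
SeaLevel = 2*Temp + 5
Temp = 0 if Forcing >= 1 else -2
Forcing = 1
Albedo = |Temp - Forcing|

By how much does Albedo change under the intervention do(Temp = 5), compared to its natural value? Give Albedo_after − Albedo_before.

3

The intervention breaks the incoming arrows to Temp: Temp = 0 if Forcing >= 1 else -2 no longer applies, and Temp = 5.
Albedo = |Temp - Forcing|  [with Temp=5, Forcing=1]  = 4
Without intervention: Temp = 0 if Forcing >= 1 else -2  [with Forcing=1]  = 0; Albedo = |Temp - Forcing|  [with Temp=0, Forcing=1]  = 1.
Change = 4 − 1 = 3.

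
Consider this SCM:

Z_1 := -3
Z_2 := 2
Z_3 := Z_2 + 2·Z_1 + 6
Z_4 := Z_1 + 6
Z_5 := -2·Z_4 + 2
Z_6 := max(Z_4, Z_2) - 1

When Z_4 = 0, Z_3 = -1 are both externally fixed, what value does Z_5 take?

2

The joint intervention fixes Z_4 = 0, Z_3 = -1, removing each variable's own equation.
Z_5 = -2·Z_4 + 2  [with Z_4=0]  = 2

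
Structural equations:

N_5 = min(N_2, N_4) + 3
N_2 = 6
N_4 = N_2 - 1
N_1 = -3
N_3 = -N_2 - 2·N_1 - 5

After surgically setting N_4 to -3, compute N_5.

Intervening sets N_4 = -3 and removes its equation (N_4 = N_2 - 1).
N_5 = min(N_2, N_4) + 3  [with N_2=6, N_4=-3]  = 0

0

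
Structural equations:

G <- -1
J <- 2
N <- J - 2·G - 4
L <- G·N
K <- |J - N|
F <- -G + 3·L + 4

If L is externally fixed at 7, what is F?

26

Under do(L=7), the mechanism L <- G·N is discarded; L is fixed at 7.
F = -G + 3·L + 4  [with G=-1, L=7]  = 26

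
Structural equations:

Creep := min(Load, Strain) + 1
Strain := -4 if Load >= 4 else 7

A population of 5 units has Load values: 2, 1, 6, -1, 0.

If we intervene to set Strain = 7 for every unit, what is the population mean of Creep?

Every unit gets Strain=7 under the intervention. Creep values become 3, 2, 7, 0, 1; E[Creep|do(Strain=7)] = 2.6.

2.6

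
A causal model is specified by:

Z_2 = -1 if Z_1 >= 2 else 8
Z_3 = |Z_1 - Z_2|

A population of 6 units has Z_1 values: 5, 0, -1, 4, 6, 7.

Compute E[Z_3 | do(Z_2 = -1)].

4.5

The intervention sets Z_2=-1 in all 6 units regardless of Z_1. Recomputing Z_3 per unit gives 6, 1, 0, 5, 7, 8; average 4.5.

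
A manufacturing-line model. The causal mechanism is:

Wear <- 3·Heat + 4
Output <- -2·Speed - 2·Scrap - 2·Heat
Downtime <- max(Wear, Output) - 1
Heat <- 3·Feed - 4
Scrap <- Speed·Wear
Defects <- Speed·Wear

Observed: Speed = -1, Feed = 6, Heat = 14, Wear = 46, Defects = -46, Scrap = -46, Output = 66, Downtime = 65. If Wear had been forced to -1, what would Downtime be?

-2

do(Wear=-1) replaces the equation Wear <- 3·Heat + 4 with the constant Wear = -1.
Heat = 3·Feed - 4  [with Feed=6]  = 14
Scrap = Speed·Wear  [with Speed=-1, Wear=-1]  = 1
Output = -2·Speed - 2·Scrap - 2·Heat  [with Speed=-1, Scrap=1, Heat=14]  = -28
Downtime = max(Wear, Output) - 1  [with Wear=-1, Output=-28]  = -2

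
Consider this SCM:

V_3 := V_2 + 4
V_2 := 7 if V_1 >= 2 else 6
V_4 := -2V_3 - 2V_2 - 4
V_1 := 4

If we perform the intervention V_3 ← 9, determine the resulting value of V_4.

The intervention breaks the incoming arrows to V_3: V_3 := V_2 + 4 no longer applies, and V_3 = 9.
V_2 = 7 if V_1 >= 2 else 6  [with V_1=4]  = 7
V_4 = -2V_3 - 2V_2 - 4  [with V_3=9, V_2=7]  = -36

-36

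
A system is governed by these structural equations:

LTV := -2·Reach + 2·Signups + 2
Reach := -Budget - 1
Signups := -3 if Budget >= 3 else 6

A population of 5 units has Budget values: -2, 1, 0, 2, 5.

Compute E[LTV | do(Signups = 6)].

Every unit gets Signups=6 under the intervention. LTV values become 12, 18, 16, 20, 26; E[LTV|do(Signups=6)] = 18.4.

18.4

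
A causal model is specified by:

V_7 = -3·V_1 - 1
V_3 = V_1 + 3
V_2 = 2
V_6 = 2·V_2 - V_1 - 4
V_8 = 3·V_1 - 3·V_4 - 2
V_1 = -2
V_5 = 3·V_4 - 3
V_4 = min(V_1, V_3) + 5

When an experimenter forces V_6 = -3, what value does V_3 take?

do(V_6=-3) replaces the equation V_6 = 2·V_2 - V_1 - 4 with the constant V_6 = -3.
V_3 is not downstream of the intervention, so its value is determined by the original equations.
V_3 = V_1 + 3  [with V_1=-2]  = 1

1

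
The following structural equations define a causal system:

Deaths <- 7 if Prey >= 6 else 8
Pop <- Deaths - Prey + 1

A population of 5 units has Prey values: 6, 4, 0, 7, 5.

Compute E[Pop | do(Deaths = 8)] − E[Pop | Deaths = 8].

-1.4

do(Deaths=8) breaks Deaths's dependence on Prey. With Deaths=8 fixed, Pop across the units is 3, 5, 9, 2, 4, mean 4.6.
Observing Deaths=8 restricts to units where Deaths's equation naturally yields 8: Prey ∈ {4, 0, 5}. In that subpopulation Pop = 5, 9, 4, mean 6.
Difference = 4.6 − 6 = -1.4.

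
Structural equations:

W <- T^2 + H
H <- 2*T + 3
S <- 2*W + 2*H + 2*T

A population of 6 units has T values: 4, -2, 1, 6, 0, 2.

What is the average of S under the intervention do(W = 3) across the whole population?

do(W=3) breaks W's dependence on T. With W=3 fixed, S across the units is 36, 0, 18, 48, 12, 24, mean 23.

23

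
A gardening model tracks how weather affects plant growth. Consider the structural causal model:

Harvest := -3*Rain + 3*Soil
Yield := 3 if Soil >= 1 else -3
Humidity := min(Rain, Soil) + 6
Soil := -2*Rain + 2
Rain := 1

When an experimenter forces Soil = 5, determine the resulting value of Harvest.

do(Soil=5) replaces the equation Soil := -2*Rain + 2 with the constant Soil = 5.
Harvest = -3*Rain + 3*Soil  [with Rain=1, Soil=5]  = 12

12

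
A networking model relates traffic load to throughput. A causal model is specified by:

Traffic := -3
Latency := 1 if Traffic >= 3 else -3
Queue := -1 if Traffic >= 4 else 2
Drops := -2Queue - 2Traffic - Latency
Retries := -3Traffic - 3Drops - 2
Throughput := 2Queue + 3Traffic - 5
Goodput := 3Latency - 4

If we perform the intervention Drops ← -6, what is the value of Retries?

Intervening sets Drops = -6 and removes its equation (Drops := -2Queue - 2Traffic - Latency).
Retries = -3Traffic - 3Drops - 2  [with Traffic=-3, Drops=-6]  = 25

25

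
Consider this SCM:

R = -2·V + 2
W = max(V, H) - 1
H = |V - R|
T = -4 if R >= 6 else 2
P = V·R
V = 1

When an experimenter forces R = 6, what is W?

4

Under do(R=6), the mechanism R = -2·V + 2 is discarded; R is fixed at 6.
H = |V - R|  [with V=1, R=6]  = 5
W = max(V, H) - 1  [with V=1, H=5]  = 4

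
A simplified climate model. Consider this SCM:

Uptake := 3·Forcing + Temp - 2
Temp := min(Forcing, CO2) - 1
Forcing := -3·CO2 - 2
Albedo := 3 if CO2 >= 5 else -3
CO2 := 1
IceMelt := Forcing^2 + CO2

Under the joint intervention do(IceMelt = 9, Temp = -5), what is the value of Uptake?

The joint intervention fixes IceMelt = 9, Temp = -5, removing each variable's own equation.
Forcing = -3·CO2 - 2  [with CO2=1]  = -5
Uptake = 3·Forcing + Temp - 2  [with Forcing=-5, Temp=-5]  = -22

-22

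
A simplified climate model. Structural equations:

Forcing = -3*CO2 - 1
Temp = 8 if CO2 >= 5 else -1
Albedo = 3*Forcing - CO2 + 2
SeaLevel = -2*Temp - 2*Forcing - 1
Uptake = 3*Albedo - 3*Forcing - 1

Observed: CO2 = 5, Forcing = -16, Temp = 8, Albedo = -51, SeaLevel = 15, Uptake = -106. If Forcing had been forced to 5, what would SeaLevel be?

-27

do(Forcing=5) replaces the equation Forcing = -3*CO2 - 1 with the constant Forcing = 5.
Temp = 8 if CO2 >= 5 else -1  [with CO2=5]  = 8
SeaLevel = -2*Temp - 2*Forcing - 1  [with Temp=8, Forcing=5]  = -27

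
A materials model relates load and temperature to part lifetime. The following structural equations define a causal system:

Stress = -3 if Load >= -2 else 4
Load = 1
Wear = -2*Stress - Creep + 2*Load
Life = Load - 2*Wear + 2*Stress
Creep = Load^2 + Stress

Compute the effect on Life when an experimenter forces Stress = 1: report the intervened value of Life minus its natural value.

32

do(Stress=1) replaces the equation Stress = -3 if Load >= -2 else 4 with the constant Stress = 1.
Creep = Load^2 + Stress  [with Load=1, Stress=1]  = 2
Wear = -2*Stress - Creep + 2*Load  [with Stress=1, Creep=2, Load=1]  = -2
Life = Load - 2*Wear + 2*Stress  [with Load=1, Wear=-2, Stress=1]  = 7
Without intervention: Stress = -3 if Load >= -2 else 4  [with Load=1]  = -3; Creep = Load^2 + Stress  [with Load=1, Stress=-3]  = -2; Wear = -2*Stress - Creep + 2*Load  [with Stress=-3, Creep=-2, Load=1]  = 10; Life = Load - 2*Wear + 2*Stress  [with Load=1, Wear=10, Stress=-3]  = -25.
Change = 7 − (-25) = 32.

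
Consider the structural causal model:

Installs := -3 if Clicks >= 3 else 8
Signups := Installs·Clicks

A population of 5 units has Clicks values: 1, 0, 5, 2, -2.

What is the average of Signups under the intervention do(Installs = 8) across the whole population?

Under do(Installs=8), Installs's equation is replaced by Installs=8 for every unit. Per-unit Signups: 8, 0, 40, 16, -16. Mean = 9.6.

9.6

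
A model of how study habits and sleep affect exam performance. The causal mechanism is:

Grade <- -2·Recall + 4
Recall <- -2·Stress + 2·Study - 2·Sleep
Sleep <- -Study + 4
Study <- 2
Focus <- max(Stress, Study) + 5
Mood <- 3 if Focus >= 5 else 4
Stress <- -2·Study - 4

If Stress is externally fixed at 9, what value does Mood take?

3

do(Stress=9) replaces the equation Stress <- -2·Study - 4 with the constant Stress = 9.
Focus = max(Stress, Study) + 5  [with Stress=9, Study=2]  = 14
Mood = 3 if Focus >= 5 else 4  [with Focus=14]  = 3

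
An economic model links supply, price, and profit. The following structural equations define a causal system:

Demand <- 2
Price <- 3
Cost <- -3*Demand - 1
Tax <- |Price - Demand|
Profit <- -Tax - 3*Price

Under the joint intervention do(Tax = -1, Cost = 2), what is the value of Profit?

-8

The joint intervention fixes Tax = -1, Cost = 2, removing each variable's own equation.
Profit = -Tax - 3*Price  [with Tax=-1, Price=3]  = -8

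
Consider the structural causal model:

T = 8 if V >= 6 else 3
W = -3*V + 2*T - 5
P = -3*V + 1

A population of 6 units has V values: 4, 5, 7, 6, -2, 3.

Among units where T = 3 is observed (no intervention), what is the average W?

E[W|T=3] averages over only the 4 units with T=3 (V = 4, 5, -2, 3): W = -11, -14, 7, -8, mean -6.5.

-6.5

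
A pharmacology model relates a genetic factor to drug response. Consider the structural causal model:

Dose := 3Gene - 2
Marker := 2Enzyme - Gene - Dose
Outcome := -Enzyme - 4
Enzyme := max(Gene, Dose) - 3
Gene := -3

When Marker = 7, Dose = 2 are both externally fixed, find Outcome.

-3

The joint intervention fixes Marker = 7, Dose = 2, removing each variable's own equation.
Enzyme = max(Gene, Dose) - 3  [with Gene=-3, Dose=2]  = -1
Outcome = -Enzyme - 4  [with Enzyme=-1]  = -3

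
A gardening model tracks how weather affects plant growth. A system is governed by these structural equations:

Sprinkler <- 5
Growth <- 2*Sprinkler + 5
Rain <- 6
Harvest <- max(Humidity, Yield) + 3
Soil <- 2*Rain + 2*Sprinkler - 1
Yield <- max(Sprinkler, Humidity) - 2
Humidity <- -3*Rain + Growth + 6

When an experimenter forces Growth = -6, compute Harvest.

The intervention breaks the incoming arrows to Growth: Growth <- 2*Sprinkler + 5 no longer applies, and Growth = -6.
Humidity = -3*Rain + Growth + 6  [with Rain=6, Growth=-6]  = -18
Yield = max(Sprinkler, Humidity) - 2  [with Sprinkler=5, Humidity=-18]  = 3
Harvest = max(Humidity, Yield) + 3  [with Humidity=-18, Yield=3]  = 6

6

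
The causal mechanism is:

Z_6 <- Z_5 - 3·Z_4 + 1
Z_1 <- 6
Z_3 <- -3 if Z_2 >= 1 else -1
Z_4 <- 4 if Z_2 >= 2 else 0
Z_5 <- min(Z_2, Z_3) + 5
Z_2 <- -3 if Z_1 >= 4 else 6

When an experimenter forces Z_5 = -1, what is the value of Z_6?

0

The intervention breaks the incoming arrows to Z_5: Z_5 <- min(Z_2, Z_3) + 5 no longer applies, and Z_5 = -1.
Z_2 = -3 if Z_1 >= 4 else 6  [with Z_1=6]  = -3
Z_4 = 4 if Z_2 >= 2 else 0  [with Z_2=-3]  = 0
Z_6 = Z_5 - 3·Z_4 + 1  [with Z_5=-1, Z_4=0]  = 0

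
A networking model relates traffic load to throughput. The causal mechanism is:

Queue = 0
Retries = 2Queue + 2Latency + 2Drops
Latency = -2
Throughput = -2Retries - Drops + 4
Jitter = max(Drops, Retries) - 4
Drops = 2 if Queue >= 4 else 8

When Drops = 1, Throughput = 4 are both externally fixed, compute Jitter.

-3

The joint intervention fixes Drops = 1, Throughput = 4, removing each variable's own equation.
Retries = 2Queue + 2Latency + 2Drops  [with Queue=0, Latency=-2, Drops=1]  = -2
Jitter = max(Drops, Retries) - 4  [with Drops=1, Retries=-2]  = -3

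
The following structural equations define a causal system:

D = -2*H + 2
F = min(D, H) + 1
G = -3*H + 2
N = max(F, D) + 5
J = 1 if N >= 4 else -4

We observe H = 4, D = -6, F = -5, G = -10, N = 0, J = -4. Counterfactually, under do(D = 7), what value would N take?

12

do(D=7) replaces the equation D = -2*H + 2 with the constant D = 7.
F = min(D, H) + 1  [with D=7, H=4]  = 5
N = max(F, D) + 5  [with F=5, D=7]  = 12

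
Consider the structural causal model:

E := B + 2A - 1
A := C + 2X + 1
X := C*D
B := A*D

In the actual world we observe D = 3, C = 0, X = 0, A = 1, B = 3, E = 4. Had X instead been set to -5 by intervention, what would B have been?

do(X=-5) replaces the equation X := C*D with the constant X = -5.
A = C + 2X + 1  [with C=0, X=-5]  = -9
B = A*D  [with A=-9, D=3]  = -27

-27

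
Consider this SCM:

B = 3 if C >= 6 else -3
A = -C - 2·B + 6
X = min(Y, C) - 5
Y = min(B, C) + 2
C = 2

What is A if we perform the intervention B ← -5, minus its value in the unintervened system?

do(B=-5) replaces the equation B = 3 if C >= 6 else -3 with the constant B = -5.
A = -C - 2·B + 6  [with C=2, B=-5]  = 14
Without intervention: B = 3 if C >= 6 else -3  [with C=2]  = -3; A = -C - 2·B + 6  [with C=2, B=-3]  = 10.
Change = 14 − 10 = 4.

4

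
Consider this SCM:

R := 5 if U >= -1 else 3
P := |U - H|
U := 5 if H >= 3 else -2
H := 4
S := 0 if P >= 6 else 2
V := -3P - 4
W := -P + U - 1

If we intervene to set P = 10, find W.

-6

do(P=10) replaces the equation P := |U - H| with the constant P = 10.
U = 5 if H >= 3 else -2  [with H=4]  = 5
W = -P + U - 1  [with P=10, U=5]  = -6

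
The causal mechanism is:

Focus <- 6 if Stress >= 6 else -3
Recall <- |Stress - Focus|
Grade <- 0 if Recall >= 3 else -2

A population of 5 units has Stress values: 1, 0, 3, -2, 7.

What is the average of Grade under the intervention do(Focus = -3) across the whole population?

Every unit gets Focus=-3 under the intervention. Grade values become 0, 0, 0, -2, 0; E[Grade|do(Focus=-3)] = -0.4.

-0.4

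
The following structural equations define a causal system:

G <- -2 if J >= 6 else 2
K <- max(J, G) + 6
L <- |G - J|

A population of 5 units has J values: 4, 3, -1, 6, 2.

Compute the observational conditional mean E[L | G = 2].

1.5

E[L|G=2] averages over only the 4 units with G=2 (J = 4, 3, -1, 2): L = 2, 1, 3, 0, mean 1.5.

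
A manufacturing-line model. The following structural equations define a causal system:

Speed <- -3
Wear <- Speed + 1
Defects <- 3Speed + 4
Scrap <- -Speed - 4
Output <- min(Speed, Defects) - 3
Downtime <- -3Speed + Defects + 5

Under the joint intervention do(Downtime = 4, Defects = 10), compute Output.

Under do(Downtime = 4, Defects = 10), each intervened variable's structural equation is replaced by its fixed value.
Output = min(Speed, Defects) - 3  [with Speed=-3, Defects=10]  = -6

-6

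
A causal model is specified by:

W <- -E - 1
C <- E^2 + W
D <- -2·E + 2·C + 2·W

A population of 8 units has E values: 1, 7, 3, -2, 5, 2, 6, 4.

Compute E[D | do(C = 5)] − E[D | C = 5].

-11

Under do(C=5), C's equation is replaced by C=5 for every unit. Per-unit D: 4, -20, -4, 16, -12, 0, -16, -8. Mean = -5.
E[D|C=5] averages over only the 2 units with C=5 (E = 3, -2): D = -4, 16, mean 6.
Difference = -5 − 6 = -11.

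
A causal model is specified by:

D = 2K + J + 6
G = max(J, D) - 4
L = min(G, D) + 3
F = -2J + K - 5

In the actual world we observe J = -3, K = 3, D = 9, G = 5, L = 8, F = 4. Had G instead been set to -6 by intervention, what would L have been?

Intervening sets G = -6 and removes its equation (G = max(J, D) - 4).
D = 2K + J + 6  [with K=3, J=-3]  = 9
L = min(G, D) + 3  [with G=-6, D=9]  = -3

-3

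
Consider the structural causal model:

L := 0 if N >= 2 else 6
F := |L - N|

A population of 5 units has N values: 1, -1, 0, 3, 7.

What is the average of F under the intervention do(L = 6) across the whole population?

The intervention sets L=6 in all 5 units regardless of N. Recomputing F per unit gives 5, 7, 6, 3, 1; average 4.4.

4.4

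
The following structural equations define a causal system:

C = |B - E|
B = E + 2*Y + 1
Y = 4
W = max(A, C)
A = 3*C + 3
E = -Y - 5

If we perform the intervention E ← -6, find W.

Under do(E=-6), the mechanism E = -Y - 5 is discarded; E is fixed at -6.
B = E + 2*Y + 1  [with E=-6, Y=4]  = 3
C = |B - E|  [with B=3, E=-6]  = 9
A = 3*C + 3  [with C=9]  = 30
W = max(A, C)  [with A=30, C=9]  = 30

30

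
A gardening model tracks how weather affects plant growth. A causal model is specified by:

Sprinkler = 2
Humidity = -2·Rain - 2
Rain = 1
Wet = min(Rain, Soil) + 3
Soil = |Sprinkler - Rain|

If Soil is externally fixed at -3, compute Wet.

The intervention breaks the incoming arrows to Soil: Soil = |Sprinkler - Rain| no longer applies, and Soil = -3.
Wet = min(Rain, Soil) + 3  [with Rain=1, Soil=-3]  = 0

0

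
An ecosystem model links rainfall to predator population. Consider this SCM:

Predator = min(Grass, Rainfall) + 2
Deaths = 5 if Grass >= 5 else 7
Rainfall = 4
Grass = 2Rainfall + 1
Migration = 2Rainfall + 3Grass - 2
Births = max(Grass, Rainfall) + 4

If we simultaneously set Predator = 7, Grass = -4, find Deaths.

Setting Predator = 7, Grass = -4 by intervention discards those variables' equations.
Deaths = 5 if Grass >= 5 else 7  [with Grass=-4]  = 7

7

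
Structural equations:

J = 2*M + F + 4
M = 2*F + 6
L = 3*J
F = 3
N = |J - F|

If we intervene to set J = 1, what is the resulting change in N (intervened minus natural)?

-26

The intervention breaks the incoming arrows to J: J = 2*M + F + 4 no longer applies, and J = 1.
N = |J - F|  [with J=1, F=3]  = 2
Without intervention: M = 2*F + 6  [with F=3]  = 12; J = 2*M + F + 4  [with M=12, F=3]  = 31; N = |J - F|  [with J=31, F=3]  = 28.
Change = 2 − 28 = -26.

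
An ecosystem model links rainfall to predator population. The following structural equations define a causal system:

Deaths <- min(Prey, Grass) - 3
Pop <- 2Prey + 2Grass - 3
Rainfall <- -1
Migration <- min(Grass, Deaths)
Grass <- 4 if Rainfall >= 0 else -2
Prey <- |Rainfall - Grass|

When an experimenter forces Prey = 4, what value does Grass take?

-2

Under do(Prey=4), the mechanism Prey <- |Rainfall - Grass| is discarded; Prey is fixed at 4.
Since Grass is not a descendant of the intervened variable, it is unaffected.
Grass = 4 if Rainfall >= 0 else -2  [with Rainfall=-1]  = -2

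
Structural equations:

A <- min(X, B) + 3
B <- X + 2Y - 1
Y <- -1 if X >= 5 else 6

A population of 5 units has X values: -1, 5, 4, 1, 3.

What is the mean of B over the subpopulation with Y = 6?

12.75

Observing Y=6 restricts to units where Y's equation naturally yields 6: X ∈ {-1, 4, 1, 3}. In that subpopulation B = 10, 15, 12, 14, mean 12.75.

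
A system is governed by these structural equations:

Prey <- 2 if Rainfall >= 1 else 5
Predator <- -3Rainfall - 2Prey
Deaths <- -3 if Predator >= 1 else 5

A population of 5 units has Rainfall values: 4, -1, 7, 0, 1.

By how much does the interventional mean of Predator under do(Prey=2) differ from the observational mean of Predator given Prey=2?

The intervention sets Prey=2 in all 5 units regardless of Rainfall. Recomputing Predator per unit gives -16, -1, -25, -4, -7; average -10.6.
Observing Prey=2 restricts to units where Prey's equation naturally yields 2: Rainfall ∈ {4, 7, 1}. In that subpopulation Predator = -16, -25, -7, mean -16.
Difference = -10.6 − (-16) = 5.4.

5.4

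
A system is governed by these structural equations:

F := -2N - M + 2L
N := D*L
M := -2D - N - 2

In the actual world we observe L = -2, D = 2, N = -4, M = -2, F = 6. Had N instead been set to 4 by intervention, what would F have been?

do(N=4) replaces the equation N := D*L with the constant N = 4.
M = -2D - N - 2  [with D=2, N=4]  = -10
F = -2N - M + 2L  [with N=4, M=-10, L=-2]  = -2

-2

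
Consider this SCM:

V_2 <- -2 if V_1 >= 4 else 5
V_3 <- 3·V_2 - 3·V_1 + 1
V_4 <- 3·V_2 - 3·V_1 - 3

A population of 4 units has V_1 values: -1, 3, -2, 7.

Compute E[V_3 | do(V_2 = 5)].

do(V_2=5) breaks V_2's dependence on V_1. With V_2=5 fixed, V_3 across the units is 19, 7, 22, -5, mean 10.75.

10.75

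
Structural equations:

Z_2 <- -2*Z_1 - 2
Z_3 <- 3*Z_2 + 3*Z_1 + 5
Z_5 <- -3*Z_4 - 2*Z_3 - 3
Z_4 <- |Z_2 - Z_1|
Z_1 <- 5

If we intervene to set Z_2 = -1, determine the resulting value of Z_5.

-55

do(Z_2=-1) replaces the equation Z_2 <- -2*Z_1 - 2 with the constant Z_2 = -1.
Z_3 = 3*Z_2 + 3*Z_1 + 5  [with Z_2=-1, Z_1=5]  = 17
Z_4 = |Z_2 - Z_1|  [with Z_2=-1, Z_1=5]  = 6
Z_5 = -3*Z_4 - 2*Z_3 - 3  [with Z_4=6, Z_3=17]  = -55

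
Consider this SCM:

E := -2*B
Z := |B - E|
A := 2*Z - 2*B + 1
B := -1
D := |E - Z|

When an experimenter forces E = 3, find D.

1

Under do(E=3), the mechanism E := -2*B is discarded; E is fixed at 3.
Z = |B - E|  [with B=-1, E=3]  = 4
D = |E - Z|  [with E=3, Z=4]  = 1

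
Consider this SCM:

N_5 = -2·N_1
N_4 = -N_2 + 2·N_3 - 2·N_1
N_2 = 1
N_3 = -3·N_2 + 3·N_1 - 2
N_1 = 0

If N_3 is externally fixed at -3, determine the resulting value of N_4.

-7

The intervention breaks the incoming arrows to N_3: N_3 = -3·N_2 + 3·N_1 - 2 no longer applies, and N_3 = -3.
N_4 = -N_2 + 2·N_3 - 2·N_1  [with N_2=1, N_3=-3, N_1=0]  = -7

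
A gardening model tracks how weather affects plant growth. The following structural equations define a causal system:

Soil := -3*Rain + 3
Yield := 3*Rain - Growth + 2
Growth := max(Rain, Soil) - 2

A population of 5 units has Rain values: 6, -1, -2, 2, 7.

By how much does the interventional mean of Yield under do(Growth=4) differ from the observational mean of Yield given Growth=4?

-0.3

The intervention sets Growth=4 in all 5 units regardless of Rain. Recomputing Yield per unit gives 16, -5, -8, 4, 19; average 5.2.
E[Yield|Growth=4] averages over only the 2 units with Growth=4 (Rain = 6, -1): Yield = 16, -5, mean 5.5.
Difference = 5.2 − 5.5 = -0.3.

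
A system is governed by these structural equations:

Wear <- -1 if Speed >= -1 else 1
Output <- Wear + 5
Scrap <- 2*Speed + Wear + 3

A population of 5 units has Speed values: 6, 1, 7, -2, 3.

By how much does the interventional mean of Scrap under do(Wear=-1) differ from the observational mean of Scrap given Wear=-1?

-2.5

Under do(Wear=-1), Wear's equation is replaced by Wear=-1 for every unit. Per-unit Scrap: 14, 4, 16, -2, 8. Mean = 8.
Observing Wear=-1 restricts to units where Wear's equation naturally yields -1: Speed ∈ {6, 1, 7, 3}. In that subpopulation Scrap = 14, 4, 16, 8, mean 10.5.
Difference = 8 − 10.5 = -2.5.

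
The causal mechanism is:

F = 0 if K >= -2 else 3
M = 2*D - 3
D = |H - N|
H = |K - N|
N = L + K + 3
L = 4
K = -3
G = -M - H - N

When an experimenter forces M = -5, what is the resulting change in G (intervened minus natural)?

do(M=-5) replaces the equation M = 2*D - 3 with the constant M = -5.
N = L + K + 3  [with L=4, K=-3]  = 4
H = |K - N|  [with K=-3, N=4]  = 7
G = -M - H - N  [with M=-5, H=7, N=4]  = -6
Without intervention: N = L + K + 3  [with L=4, K=-3]  = 4; H = |K - N|  [with K=-3, N=4]  = 7; D = |H - N|  [with H=7, N=4]  = 3; M = 2*D - 3  [with D=3]  = 3; G = -M - H - N  [with M=3, H=7, N=4]  = -14.
Change = -6 − (-14) = 8.

8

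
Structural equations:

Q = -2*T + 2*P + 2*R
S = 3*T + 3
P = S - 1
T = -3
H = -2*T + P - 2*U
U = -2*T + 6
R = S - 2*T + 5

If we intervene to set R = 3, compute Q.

The intervention breaks the incoming arrows to R: R = S - 2*T + 5 no longer applies, and R = 3.
S = 3*T + 3  [with T=-3]  = -6
P = S - 1  [with S=-6]  = -7
Q = -2*T + 2*P + 2*R  [with T=-3, P=-7, R=3]  = -2

-2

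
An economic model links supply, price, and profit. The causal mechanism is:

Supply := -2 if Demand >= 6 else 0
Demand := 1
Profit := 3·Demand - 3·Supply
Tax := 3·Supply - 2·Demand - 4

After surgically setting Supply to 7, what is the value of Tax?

15

The intervention breaks the incoming arrows to Supply: Supply := -2 if Demand >= 6 else 0 no longer applies, and Supply = 7.
Tax = 3·Supply - 2·Demand - 4  [with Supply=7, Demand=1]  = 15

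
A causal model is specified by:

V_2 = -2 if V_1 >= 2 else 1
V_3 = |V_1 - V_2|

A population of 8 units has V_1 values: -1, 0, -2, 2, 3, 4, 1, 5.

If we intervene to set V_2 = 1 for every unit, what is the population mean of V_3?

2

Every unit gets V_2=1 under the intervention. V_3 values become 2, 1, 3, 1, 2, 3, 0, 4; E[V_3|do(V_2=1)] = 2.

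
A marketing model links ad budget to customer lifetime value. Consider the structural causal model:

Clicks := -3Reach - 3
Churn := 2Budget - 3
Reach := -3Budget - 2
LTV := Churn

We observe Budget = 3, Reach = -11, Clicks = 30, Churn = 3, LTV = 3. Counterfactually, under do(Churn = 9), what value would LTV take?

9

Intervening sets Churn = 9 and removes its equation (Churn := 2Budget - 3).
LTV = Churn  [with Churn=9]  = 9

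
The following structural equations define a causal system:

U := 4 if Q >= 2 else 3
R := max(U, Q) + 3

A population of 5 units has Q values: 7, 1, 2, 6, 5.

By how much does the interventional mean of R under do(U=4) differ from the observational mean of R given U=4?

-0.3

do(U=4) breaks U's dependence on Q. With U=4 fixed, R across the units is 10, 7, 7, 9, 8, mean 8.2.
Observing U=4 restricts to units where U's equation naturally yields 4: Q ∈ {7, 2, 6, 5}. In that subpopulation R = 10, 7, 9, 8, mean 8.5.
Difference = 8.2 − 8.5 = -0.3.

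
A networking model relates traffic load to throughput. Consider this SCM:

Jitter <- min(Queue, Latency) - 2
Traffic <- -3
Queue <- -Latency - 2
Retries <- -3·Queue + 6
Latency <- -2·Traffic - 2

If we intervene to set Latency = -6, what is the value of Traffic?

-3

Under do(Latency=-6), the mechanism Latency <- -2·Traffic - 2 is discarded; Latency is fixed at -6.
Traffic is not downstream of the intervention, so its value is determined by the original equations.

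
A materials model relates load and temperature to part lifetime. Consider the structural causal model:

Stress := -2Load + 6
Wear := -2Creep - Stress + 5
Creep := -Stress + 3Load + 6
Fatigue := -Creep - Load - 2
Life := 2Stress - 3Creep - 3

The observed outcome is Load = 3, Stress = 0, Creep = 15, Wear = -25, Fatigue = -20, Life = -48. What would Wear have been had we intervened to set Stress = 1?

Under do(Stress=1), the mechanism Stress := -2Load + 6 is discarded; Stress is fixed at 1.
Creep = -Stress + 3Load + 6  [with Stress=1, Load=3]  = 14
Wear = -2Creep - Stress + 5  [with Creep=14, Stress=1]  = -24

-24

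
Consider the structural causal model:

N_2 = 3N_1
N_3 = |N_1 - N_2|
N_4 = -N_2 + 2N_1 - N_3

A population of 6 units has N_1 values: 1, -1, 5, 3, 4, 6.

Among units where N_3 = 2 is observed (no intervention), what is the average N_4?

-2

Conditioning on N_3=2 selects the 2 unit(s) with N_1 ∈ {1, -1}. Their N_4 values: -3, -1. Mean = -2.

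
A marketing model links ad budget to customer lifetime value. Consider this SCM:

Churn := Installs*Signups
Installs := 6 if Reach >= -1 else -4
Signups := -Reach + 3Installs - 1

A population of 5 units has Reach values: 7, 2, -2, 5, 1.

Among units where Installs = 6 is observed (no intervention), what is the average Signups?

13.25

Observing Installs=6 restricts to units where Installs's equation naturally yields 6: Reach ∈ {7, 2, 5, 1}. In that subpopulation Signups = 10, 15, 12, 16, mean 13.25.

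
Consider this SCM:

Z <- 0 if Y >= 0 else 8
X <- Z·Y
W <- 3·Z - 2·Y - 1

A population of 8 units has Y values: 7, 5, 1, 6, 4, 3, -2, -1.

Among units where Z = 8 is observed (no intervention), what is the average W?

Observing Z=8 restricts to units where Z's equation naturally yields 8: Y ∈ {-2, -1}. In that subpopulation W = 27, 25, mean 26.

26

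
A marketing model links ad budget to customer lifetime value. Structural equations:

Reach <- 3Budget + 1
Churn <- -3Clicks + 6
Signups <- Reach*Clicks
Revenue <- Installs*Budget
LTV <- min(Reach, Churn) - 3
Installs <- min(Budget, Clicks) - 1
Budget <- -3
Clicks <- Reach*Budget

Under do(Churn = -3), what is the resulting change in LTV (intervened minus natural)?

58

Intervening sets Churn = -3 and removes its equation (Churn <- -3Clicks + 6).
Reach = 3Budget + 1  [with Budget=-3]  = -8
LTV = min(Reach, Churn) - 3  [with Reach=-8, Churn=-3]  = -11
Without intervention: Reach = 3Budget + 1  [with Budget=-3]  = -8; Clicks = Reach*Budget  [with Reach=-8, Budget=-3]  = 24; Churn = -3Clicks + 6  [with Clicks=24]  = -66; LTV = min(Reach, Churn) - 3  [with Reach=-8, Churn=-66]  = -69.
Change = -11 − (-69) = 58.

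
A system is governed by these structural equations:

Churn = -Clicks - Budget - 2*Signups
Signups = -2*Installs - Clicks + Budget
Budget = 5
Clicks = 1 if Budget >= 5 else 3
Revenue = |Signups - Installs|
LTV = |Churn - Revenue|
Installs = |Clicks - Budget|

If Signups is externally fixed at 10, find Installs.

Under do(Signups=10), the mechanism Signups = -2*Installs - Clicks + Budget is discarded; Signups is fixed at 10.
Since Installs is not a descendant of the intervened variable, it is unaffected.
Clicks = 1 if Budget >= 5 else 3  [with Budget=5]  = 1
Installs = |Clicks - Budget|  [with Clicks=1, Budget=5]  = 4

4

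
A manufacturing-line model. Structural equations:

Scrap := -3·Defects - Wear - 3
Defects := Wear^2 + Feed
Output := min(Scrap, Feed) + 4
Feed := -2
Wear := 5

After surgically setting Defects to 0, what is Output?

-4

do(Defects=0) replaces the equation Defects := Wear^2 + Feed with the constant Defects = 0.
Scrap = -3·Defects - Wear - 3  [with Defects=0, Wear=5]  = -8
Output = min(Scrap, Feed) + 4  [with Scrap=-8, Feed=-2]  = -4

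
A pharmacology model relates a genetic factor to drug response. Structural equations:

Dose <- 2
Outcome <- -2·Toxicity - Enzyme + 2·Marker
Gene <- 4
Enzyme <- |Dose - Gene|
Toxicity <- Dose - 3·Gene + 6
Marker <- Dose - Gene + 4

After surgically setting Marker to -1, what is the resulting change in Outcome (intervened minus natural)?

Under do(Marker=-1), the mechanism Marker <- Dose - Gene + 4 is discarded; Marker is fixed at -1.
Enzyme = |Dose - Gene|  [with Dose=2, Gene=4]  = 2
Toxicity = Dose - 3·Gene + 6  [with Dose=2, Gene=4]  = -4
Outcome = -2·Toxicity - Enzyme + 2·Marker  [with Toxicity=-4, Enzyme=2, Marker=-1]  = 4
Without intervention: Enzyme = |Dose - Gene|  [with Dose=2, Gene=4]  = 2; Marker = Dose - Gene + 4  [with Dose=2, Gene=4]  = 2; Toxicity = Dose - 3·Gene + 6  [with Dose=2, Gene=4]  = -4; Outcome = -2·Toxicity - Enzyme + 2·Marker  [with Toxicity=-4, Enzyme=2, Marker=2]  = 10.
Change = 4 − 10 = -6.

-6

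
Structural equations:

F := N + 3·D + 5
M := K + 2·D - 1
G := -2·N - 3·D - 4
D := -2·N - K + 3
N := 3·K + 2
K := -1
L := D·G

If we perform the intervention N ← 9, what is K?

-1

Under do(N=9), the mechanism N := 3·K + 2 is discarded; N is fixed at 9.
K is not downstream of the intervention, so its value is determined by the original equations.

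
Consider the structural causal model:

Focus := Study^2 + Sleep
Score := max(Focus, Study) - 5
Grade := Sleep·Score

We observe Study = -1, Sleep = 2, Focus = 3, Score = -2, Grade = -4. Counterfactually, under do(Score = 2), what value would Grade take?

Intervening sets Score = 2 and removes its equation (Score := max(Focus, Study) - 5).
Grade = Sleep·Score  [with Sleep=2, Score=2]  = 4

4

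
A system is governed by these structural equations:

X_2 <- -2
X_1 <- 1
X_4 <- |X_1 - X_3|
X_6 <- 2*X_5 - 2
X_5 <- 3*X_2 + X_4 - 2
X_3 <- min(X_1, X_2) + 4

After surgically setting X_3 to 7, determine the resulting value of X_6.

-6

The intervention breaks the incoming arrows to X_3: X_3 <- min(X_1, X_2) + 4 no longer applies, and X_3 = 7.
X_4 = |X_1 - X_3|  [with X_1=1, X_3=7]  = 6
X_5 = 3*X_2 + X_4 - 2  [with X_2=-2, X_4=6]  = -2
X_6 = 2*X_5 - 2  [with X_5=-2]  = -6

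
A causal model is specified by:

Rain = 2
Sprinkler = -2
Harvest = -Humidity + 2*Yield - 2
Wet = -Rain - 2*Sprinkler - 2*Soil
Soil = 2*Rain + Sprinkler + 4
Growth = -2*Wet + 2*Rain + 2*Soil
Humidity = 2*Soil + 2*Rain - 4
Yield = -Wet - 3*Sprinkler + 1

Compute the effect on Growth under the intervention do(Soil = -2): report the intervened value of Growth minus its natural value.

-48

do(Soil=-2) replaces the equation Soil = 2*Rain + Sprinkler + 4 with the constant Soil = -2.
Wet = -Rain - 2*Sprinkler - 2*Soil  [with Rain=2, Sprinkler=-2, Soil=-2]  = 6
Growth = -2*Wet + 2*Rain + 2*Soil  [with Wet=6, Rain=2, Soil=-2]  = -12
Without intervention: Soil = 2*Rain + Sprinkler + 4  [with Rain=2, Sprinkler=-2]  = 6; Wet = -Rain - 2*Sprinkler - 2*Soil  [with Rain=2, Sprinkler=-2, Soil=6]  = -10; Growth = -2*Wet + 2*Rain + 2*Soil  [with Wet=-10, Rain=2, Soil=6]  = 36.
Change = -12 − 36 = -48.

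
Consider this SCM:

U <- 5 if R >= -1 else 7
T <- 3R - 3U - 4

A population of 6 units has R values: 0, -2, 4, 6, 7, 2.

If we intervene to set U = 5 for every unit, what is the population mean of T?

do(U=5) breaks U's dependence on R. With U=5 fixed, T across the units is -19, -25, -7, -1, 2, -13, mean -10.5.

-10.5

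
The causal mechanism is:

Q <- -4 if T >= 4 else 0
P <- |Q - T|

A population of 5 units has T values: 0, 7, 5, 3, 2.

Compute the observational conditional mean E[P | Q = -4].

Conditioning on Q=-4 selects the 2 unit(s) with T ∈ {7, 5}. Their P values: 11, 9. Mean = 10.

10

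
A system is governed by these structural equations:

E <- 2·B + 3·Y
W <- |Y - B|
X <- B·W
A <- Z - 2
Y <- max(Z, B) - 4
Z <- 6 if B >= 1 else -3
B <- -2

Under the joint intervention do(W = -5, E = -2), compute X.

10

Setting W = -5, E = -2 by intervention discards those variables' equations.
X = B·W  [with B=-2, W=-5]  = 10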